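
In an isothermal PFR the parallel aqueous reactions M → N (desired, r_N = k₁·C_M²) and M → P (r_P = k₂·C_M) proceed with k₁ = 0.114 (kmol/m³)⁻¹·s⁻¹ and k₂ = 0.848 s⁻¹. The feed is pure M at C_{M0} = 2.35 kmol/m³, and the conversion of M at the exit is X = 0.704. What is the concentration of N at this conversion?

C_M = C_{M0}(1−X) = 0.6956 kmol/m³.
Along a PFR/batch, dC_P/dC_M = −r_P/(r_N+r_P) = −k₂/(k₂+k₁·C_M).
Integrating from C_{M0} to C_M: C_P = (0.848/0.114)·ln[(0.848+0.114·2.35)/(0.848+0.114·0.696)] = 7.439·ln(1.116/0.9273) = 1.377 kmol/m³.
Then C_N = (C_{M0}−C_M) − C_P = 1.654 − 1.377 = 0.2772 kmol/m³.

0.277 kmol/m³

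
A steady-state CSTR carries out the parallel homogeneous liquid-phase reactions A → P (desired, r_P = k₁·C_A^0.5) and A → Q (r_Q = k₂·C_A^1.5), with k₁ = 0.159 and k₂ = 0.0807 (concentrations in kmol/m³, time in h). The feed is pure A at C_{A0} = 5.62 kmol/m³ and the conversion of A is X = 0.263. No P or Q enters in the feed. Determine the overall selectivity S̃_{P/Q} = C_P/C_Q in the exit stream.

Exit C_A = C_{A0}(1−X) = 5.62×0.737 = 4.142 kmol/m³.
In a CSTR the entire volume is at exit conditions, so r_P = 0.159×4.142^0.5 = 0.3236 and r_Q = 0.0807×4.142^1.5 = 0.6803.
Overall selectivity = C_P/C_Q = r_Pτ/(r_Qτ) = r_P/r_Q = 0.476.

0.476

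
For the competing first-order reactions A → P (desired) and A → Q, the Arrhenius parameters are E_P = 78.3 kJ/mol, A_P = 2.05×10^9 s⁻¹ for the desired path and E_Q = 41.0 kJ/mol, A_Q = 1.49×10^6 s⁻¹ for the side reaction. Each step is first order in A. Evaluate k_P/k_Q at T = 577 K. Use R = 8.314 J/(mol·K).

Since both paths have the same order in A, the concentration cancels and S_{P/Q} = k_P/k_Q = (A_P/A_Q)·exp[(E_Q−E_P)/(RT)].
(E_Q−E_P)/(RT) = (41.0−78.3)×10³/(8.314×577) = -37300/4797 = -7.775.
k_P/k_Q = (2.05×10^9/1.49×10^6)·exp(-7.775) = 1376 × 4.199×10^-4 = 0.578.
Since E_P > E_Q, raising the temperature improves selectivity toward P.

0.578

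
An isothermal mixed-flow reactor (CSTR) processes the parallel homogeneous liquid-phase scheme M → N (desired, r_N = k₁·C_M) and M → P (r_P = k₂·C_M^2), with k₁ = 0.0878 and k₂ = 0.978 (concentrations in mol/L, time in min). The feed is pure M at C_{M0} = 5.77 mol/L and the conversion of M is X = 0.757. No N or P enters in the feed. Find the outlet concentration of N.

0.263 mol/L

Exit C_M = C_{M0}(1−X) = 5.77×0.243 = 1.402 mol/L.
Rates in a CSTR are evaluated at the outlet concentration: r_N = 0.0878×1.402 = 0.1231, r_P = 0.978×1.402^2 = 1.923.
Fraction of consumed M going to N: r_N/(r_N+r_P) = 0.06018.
C_N = 0.06018·C_{M0}·X = 0.06018×5.77×0.757 = 0.263 mol/L.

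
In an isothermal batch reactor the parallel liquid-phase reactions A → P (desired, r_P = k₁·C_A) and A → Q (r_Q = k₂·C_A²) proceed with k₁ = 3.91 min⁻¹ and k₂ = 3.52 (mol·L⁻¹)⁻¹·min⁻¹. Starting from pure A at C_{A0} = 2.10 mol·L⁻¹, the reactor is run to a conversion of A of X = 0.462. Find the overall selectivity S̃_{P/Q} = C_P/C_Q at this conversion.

0.700

C_A = C_{A0}(1−X) = 1.130 mol·L⁻¹.
Along a PFR/batch, dC_P/dC_A = −r_P/(r_P+r_Q) = −k₁/(k₁+k₂·C_A).
Integrating from C_{A0} to C_A: C_P = (3.91/3.52)·ln[(3.91+3.52·2.10)/(3.91+3.52·1.13)] = 1.111·ln(11.30/7.887) = 0.3996 mol·L⁻¹.
C_Q = (C_{A0}−C_A)−C_P = 0.5706 mol·L⁻¹; S̃_{P/Q} = 0.3996/0.5706 = 0.700.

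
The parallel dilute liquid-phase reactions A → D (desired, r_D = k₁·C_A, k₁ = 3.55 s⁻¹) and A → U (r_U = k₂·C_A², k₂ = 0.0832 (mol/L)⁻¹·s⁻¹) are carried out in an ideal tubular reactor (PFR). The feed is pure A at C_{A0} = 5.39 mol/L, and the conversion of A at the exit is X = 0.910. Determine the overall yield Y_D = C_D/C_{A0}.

C_A = C_{A0}(1−X) = 0.4851 mol/L.
Along a PFR/batch, dC_D/dC_A = −r_D/(r_D+r_U) = −k₁/(k₁+k₂·C_A).
Integrating from C_{A0} to C_A: C_D = (3.55/0.0832)·ln[(3.55+0.0832·5.39)/(3.55+0.0832·0.485)] = 42.67·ln(3.998/3.590) = 4.593 mol/L.
Y_D = C_D/C_{A0} = 4.593/5.39 = 0.852.

0.852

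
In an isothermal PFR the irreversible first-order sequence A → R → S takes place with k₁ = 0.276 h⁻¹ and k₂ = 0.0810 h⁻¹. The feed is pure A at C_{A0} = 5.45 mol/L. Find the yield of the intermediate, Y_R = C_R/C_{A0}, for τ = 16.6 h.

The intermediate concentration in a first-order A→B→C sequence is C_R = k₁C_{A0}(e^(−k₁τ) − e^(−k₂τ))/(k₂−k₁).
e^(−k₁τ) = e^(−0.276×16.6) = e^(−4.582) = 0.01024; e^(−k₂τ) = e^(−1.345) = 0.2606.
C_R = 0.276×5.45/(0.0810−0.276) × (0.01024−0.2606) = (-7.714)×(-0.2504) = 1.932 mol/L.
Y_R = C_R/C_{A0} = 1.932/5.45 = 0.354.

0.354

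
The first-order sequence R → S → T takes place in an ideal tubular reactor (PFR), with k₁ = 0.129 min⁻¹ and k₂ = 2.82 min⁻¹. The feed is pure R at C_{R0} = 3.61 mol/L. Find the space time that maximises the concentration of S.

For first-order series the maximum of C_S occurs at τ_opt = ln(k₂/k₁)/(k₂−k₁).
= ln(2.82/0.129)/(2.82−0.129) = ln(21.86)/2.691 = 3.085/2.691 = 1.15 min.

1.15 min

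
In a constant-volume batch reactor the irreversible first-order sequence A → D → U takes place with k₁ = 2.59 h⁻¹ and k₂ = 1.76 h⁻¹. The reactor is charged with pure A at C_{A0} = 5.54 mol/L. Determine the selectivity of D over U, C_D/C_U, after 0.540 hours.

1.37

The intermediate concentration in a first-order A→B→C sequence is C_D = k₁C_{A0}(e^(−k₁t) − e^(−k₂t))/(k₂−k₁).
e^(−k₁t) = e^(−2.59×0.540) = e^(−1.399) = 0.2469; e^(−k₂t) = e^(−0.9504) = 0.3866.
C_D = 2.59×5.54/(1.76−2.59) × (0.2469−0.3866) = (-17.29)×(-0.1396) = 2.414 mol/L.
C_A = C_{A0}e^(−k₁t) = 1.368 mol/L, so C_U = C_{A0}−C_A−C_D = 1.758 mol/L; C_D/C_U = 1.37.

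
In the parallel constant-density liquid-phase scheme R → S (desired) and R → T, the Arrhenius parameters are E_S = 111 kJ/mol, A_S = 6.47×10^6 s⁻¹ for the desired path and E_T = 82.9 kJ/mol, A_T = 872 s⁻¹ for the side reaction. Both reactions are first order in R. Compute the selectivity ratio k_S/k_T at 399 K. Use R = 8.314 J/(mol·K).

With equal orders, S_{S/T} = k_S/k_T = (A_S/A_T)·exp[(E_T−E_S)/(RT)].
(E_T−E_S)/(RT) = (82.9−111)×10³/(8.314×399) = -28100/3317 = -8.471.
k_S/k_T = (6.47×10^6/872)·exp(-8.471) = 7420 × 2.095×10^-4 = 1.55.
Since E_S > E_T, raising the temperature improves selectivity toward S.

1.55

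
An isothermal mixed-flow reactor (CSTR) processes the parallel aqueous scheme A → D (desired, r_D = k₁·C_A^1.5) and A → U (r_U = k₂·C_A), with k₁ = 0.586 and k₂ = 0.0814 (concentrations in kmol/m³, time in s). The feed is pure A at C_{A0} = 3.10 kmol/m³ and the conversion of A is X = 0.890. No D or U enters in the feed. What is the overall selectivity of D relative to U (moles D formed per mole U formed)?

4.20

Exit C_A = C_{A0}(1−X) = 3.10×0.110 = 0.3410 kmol/m³.
Rates in a CSTR are evaluated at the outlet concentration: r_D = 0.586×0.3410^1.5 = 0.1167, r_U = 0.0814×0.3410 = 0.02776.
Overall selectivity = C_D/C_U = r_Dτ/(r_Uτ) = r_D/r_U = 4.20.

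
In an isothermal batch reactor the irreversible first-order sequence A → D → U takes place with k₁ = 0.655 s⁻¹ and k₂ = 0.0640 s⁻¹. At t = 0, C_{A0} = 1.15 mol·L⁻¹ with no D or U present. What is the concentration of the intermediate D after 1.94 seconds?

0.768 mol·L⁻¹

For first-order series with pure A initially, C_D(t) = k₁C_{A0}/(k₂−k₁)·(e^(−k₁t) − e^(−k₂t)).
e^(−k₁t) = e^(−0.655×1.94) = e^(−1.271) = 0.2806; e^(−k₂t) = e^(−0.1242) = 0.8832.
C_D = 0.655×1.15/(0.0640−0.655) × (0.2806−0.8832) = (-1.275)×(-0.6026) = 0.7680 mol·L⁻¹.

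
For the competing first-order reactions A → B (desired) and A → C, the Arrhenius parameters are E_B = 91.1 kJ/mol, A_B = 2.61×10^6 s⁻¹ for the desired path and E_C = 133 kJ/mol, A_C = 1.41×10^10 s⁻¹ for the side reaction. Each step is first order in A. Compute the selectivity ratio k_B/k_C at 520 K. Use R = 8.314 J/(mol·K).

k_B/k_C = (A_B/A_C)·exp[−(E_B−E_C)/(RT)] = (A_B/A_C)·exp[(E_C−E_B)/(RT)].
(E_C−E_B)/(RT) = (133−91.1)×10³/(8.314×520) = 41900/4323 = 9.692.
k_B/k_C = (2.61×10^6/1.41×10^10)·exp(9.692) = 1.851×10^-4 × 16183 = 3.00.

3.00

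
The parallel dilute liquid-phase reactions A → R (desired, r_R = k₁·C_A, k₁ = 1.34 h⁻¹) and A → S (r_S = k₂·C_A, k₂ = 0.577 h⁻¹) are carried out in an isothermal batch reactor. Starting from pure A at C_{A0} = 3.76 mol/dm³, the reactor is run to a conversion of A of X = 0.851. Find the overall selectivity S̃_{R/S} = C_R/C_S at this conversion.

2.32

C_A = C_{A0}(1−X) = 0.5602 mol/dm³.
Both paths are first order in A, so the instantaneous fraction to R is constant: dC_R/d(−C_A) = k₁/(k₁+k₂) = 0.6990.
C_R = 0.6990·(C_{A0}−C_A) = 0.6990×3.200 = 2.24 mol/dm³.
C_S = (C_{A0}−C_A)−C_R = 0.9631 mol/dm³; S̃_{R/S} = 2.237/0.9631 = 2.32.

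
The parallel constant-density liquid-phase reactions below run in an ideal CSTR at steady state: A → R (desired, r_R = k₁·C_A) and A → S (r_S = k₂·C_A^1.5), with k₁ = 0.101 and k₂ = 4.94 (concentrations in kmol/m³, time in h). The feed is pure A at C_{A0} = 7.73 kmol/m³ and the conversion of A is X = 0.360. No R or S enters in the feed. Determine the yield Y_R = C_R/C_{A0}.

Exit C_A = C_{A0}(1−X) = 7.73×0.640 = 4.947 kmol/m³.
A CSTR operates uniformly at the exit composition, giving r_R = 0.4997 and r_S = 54.36 (each k·C_A^n at C_A = 4.947).
Fraction of consumed A going to R: r_R/(r_R+r_S) = 0.009108.
C_R = 0.009108·C_{A0}·X = 0.009108×7.73×0.360 = 0.0253 kmol/m³; Y_R = C_R/C_{A0} = 0.00328.

0.00328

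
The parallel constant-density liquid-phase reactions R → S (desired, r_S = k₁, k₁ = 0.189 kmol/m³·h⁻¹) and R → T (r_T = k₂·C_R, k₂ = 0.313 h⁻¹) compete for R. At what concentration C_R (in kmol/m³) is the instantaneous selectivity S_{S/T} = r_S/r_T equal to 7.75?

S_{S/T} = (k₁/k₂)·C_R⁻¹ ⇒ C_R = (S·k₂/k₁)^(-1).
= (7.75×0.313/0.189)^(-1) = (12.83)^(-1) = 0.0779 kmol/m³.

0.0779 kmol/m³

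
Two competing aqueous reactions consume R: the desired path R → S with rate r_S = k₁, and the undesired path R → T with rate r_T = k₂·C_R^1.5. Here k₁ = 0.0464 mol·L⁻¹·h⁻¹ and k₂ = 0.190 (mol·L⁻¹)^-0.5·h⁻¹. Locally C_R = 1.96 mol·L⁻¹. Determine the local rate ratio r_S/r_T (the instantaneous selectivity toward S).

S_{S/T} = r_S/r_T = (k₁)/(k₂·C_R^1.5) = (k₁/k₂)·C_R^-1.5.
= (0.0464) / (0.190×1.960^1.5) = 0.04640/0.5214 = 0.0890.
The undesired path is higher order in R, so low C_R (CSTR or dilute feed) favours S.

0.0890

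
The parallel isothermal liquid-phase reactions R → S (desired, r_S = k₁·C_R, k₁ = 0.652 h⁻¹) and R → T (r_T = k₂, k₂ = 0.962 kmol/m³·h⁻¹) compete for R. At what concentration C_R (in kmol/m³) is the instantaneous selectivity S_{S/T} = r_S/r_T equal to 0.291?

0.429 kmol/m³

S_{S/T} = (k₁/k₂)·C_R ⇒ C_R = S·k₂/k₁.
= 0.291×0.962/0.652 = 0.429 kmol/m³.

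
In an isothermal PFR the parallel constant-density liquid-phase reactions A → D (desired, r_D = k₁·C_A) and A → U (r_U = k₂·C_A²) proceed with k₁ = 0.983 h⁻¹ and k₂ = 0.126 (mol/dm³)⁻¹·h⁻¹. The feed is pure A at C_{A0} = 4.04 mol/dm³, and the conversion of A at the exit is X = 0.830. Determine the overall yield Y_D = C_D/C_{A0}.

C_A = C_{A0}(1−X) = 0.6868 mol/dm³.
Along a PFR/batch, dC_D/dC_A = −r_D/(r_D+r_U) = −k₁/(k₁+k₂·C_A).
Integrating from C_{A0} to C_A: C_D = (0.983/0.126)·ln[(0.983+0.126·4.04)/(0.983+0.126·0.687)] = 7.802·ln(1.492/1.070) = 2.597 mol/dm³.
Y_D = C_D/C_{A0} = 2.597/4.04 = 0.643.

0.643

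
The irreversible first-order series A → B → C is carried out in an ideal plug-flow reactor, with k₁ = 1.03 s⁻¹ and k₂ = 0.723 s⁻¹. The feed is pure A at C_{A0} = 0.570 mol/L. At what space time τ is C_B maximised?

1.15 s

Setting dC_B/dτ = 0 gives τ_opt = ln(k₂/k₁)/(k₂−k₁).
= ln(0.723/1.03)/(0.723−1.03) = ln(0.7019)/-0.3070 = -0.3539/-0.3070 = 1.15 s.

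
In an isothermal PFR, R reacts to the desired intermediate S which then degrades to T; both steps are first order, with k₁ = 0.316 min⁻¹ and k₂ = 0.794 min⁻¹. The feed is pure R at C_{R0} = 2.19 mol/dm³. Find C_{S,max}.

0.474 mol/dm³

At the optimum, C_{S,max}/C_{R0} = (k₁/k₂)^[k₂/(k₂−k₁)].
= (0.316/0.794)^(0.794/(0.794−0.316)) = (0.3980)^(1.661) = 0.2164.
C_{S,max} = 0.2164×2.19 = 0.474 mol/dm³.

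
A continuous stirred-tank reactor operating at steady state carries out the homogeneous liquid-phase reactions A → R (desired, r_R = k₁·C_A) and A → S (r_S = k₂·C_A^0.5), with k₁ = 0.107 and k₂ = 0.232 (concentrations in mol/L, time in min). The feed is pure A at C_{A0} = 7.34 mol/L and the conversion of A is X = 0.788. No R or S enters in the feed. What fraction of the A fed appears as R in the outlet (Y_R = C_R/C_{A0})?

0.288

Exit C_A = C_{A0}(1−X) = 7.34×0.212 = 1.556 mol/L.
Rates in a CSTR are evaluated at the outlet concentration: r_R = 0.107×1.556 = 0.1665, r_S = 0.232×1.556^0.5 = 0.2894.
Fraction of consumed A going to R: r_R/(r_R+r_S) = 0.3652.
C_R = 0.3652·C_{A0}·X = 0.3652×7.34×0.788 = 2.11 mol/L; Y_R = C_R/C_{A0} = 0.288.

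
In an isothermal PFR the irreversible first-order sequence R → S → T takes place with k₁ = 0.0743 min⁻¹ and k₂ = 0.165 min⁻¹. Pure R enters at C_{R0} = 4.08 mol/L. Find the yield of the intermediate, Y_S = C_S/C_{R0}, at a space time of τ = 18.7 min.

0.167

Solving the coupled first-order balances gives C_S(τ) = [k₁/(k₂−k₁)]·C_{R0}·(e^(−k₁τ) − e^(−k₂τ)).
e^(−k₁τ) = e^(−0.0743×18.7) = e^(−1.389) = 0.2492; e^(−k₂τ) = e^(−3.086) = 0.04571.
C_S = 0.0743×4.08/(0.165−0.0743) × (0.2492−0.04571) = 3.342×0.2035 = 0.6802 mol/L.
Y_S = C_S/C_{R0} = 0.6802/4.08 = 0.167.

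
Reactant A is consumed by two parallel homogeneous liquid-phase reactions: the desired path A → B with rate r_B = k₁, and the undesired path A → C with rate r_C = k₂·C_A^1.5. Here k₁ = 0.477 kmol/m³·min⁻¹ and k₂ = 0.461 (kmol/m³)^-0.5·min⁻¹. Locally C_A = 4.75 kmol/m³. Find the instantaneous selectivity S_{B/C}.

S_{B/C} = r_B/r_C = (k₁)/(k₂·C_A^1.5) = (k₁/k₂)·C_A^-1.5.
= (0.477) / (0.461×4.750^1.5) = 0.4770/4.772 = 0.0999.
The undesired path is higher order in A, so low C_A (CSTR or dilute feed) favours B.

0.0999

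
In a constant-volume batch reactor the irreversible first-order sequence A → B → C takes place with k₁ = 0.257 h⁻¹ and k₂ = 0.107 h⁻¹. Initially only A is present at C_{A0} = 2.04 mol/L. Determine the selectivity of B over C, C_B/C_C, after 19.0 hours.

0.271

For first-order series with pure A initially, C_B(t) = k₁C_{A0}/(k₂−k₁)·(e^(−k₁t) − e^(−k₂t)).
e^(−k₁t) = e^(−0.257×19.0) = e^(−4.883) = 0.007574; e^(−k₂t) = e^(−2.033) = 0.1309.
C_B = 0.257×2.04/(0.107−0.257) × (0.007574−0.1309) = (-3.495)×(-0.1234) = 0.4312 mol/L.
C_A = C_{A0}e^(−k₁t) = 0.01545 mol/L, so C_C = C_{A0}−C_A−C_B = 1.593 mol/L; C_B/C_C = 0.271.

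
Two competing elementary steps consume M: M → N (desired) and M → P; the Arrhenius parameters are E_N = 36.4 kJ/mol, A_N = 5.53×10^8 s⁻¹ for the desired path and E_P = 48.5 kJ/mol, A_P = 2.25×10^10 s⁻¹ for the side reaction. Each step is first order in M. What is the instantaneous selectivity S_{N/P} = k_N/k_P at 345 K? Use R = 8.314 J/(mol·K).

Since both paths have the same order in M, the concentration cancels and S_{N/P} = k_N/k_P = (A_N/A_P)·exp[(E_P−E_N)/(RT)].
(E_P−E_N)/(RT) = (48.5−36.4)×10³/(8.314×345) = 12100/2868 = 4.218.
k_N/k_P = (5.53×10^8/2.25×10^10)·exp(4.218) = 0.02458 × 67.93 = 1.67.

1.67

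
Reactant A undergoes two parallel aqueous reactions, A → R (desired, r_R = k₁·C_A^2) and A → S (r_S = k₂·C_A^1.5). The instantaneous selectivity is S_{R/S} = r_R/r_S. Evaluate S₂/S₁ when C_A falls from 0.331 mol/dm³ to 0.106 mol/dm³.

S_{R/S} = (k₁/k₂)·C_A^0.5, so S₂/S₁ = (C_{A,2}/C_{A,1})^0.5.
= (0.106/0.331)^0.5 = (0.3202)^0.5 = 0.566.
Selectivity toward R falls as C_A falls — high-concentration operation is favoured.

0.566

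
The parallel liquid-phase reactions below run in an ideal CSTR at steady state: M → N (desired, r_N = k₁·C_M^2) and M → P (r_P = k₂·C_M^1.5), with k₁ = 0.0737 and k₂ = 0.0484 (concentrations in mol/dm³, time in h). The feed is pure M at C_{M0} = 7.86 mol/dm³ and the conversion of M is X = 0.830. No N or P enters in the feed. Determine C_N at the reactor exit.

4.16 mol/dm³

Exit C_M = C_{M0}(1−X) = 7.86×0.170 = 1.336 mol/dm³.
In a CSTR the entire volume is at exit conditions, so r_N = 0.0737×1.336^2 = 0.1316 and r_P = 0.0484×1.336^1.5 = 0.07476.
Fraction of consumed M going to N: r_N/(r_N+r_P) = 0.6377.
C_N = 0.6377·C_{M0}·X = 0.6377×7.86×0.830 = 4.16 mol/dm³.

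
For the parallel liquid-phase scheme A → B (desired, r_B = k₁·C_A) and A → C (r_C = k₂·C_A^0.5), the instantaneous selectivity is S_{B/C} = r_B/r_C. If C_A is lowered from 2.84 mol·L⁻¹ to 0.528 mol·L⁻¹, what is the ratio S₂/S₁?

0.431

S_{B/C} = (k₁/k₂)·C_A^0.5, so S₂/S₁ = (C_{A,2}/C_{A,1})^0.5.
= (0.528/2.84)^0.5 = (0.1859)^0.5 = 0.431.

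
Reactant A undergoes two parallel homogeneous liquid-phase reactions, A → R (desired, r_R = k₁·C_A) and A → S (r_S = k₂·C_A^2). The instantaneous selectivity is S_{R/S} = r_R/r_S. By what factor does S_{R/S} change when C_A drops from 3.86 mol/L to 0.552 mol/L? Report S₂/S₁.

6.99

S_{R/S} = (k₁/k₂)·C_A⁻¹, so S₂/S₁ = (C_{A,2}/C_{A,1})⁻¹.
= 3.86/0.552 = 6.99.
Selectivity toward R rises as C_A falls — low-concentration operation is favoured.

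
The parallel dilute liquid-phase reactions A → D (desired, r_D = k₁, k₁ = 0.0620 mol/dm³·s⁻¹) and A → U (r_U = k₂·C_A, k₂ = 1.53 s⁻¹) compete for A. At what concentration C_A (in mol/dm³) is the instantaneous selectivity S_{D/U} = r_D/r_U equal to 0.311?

0.130 mol/dm³

S_{D/U} = (k₁/k₂)·C_A⁻¹ ⇒ C_A = (S·k₂/k₁)^(-1).
= (0.311×1.53/0.0620)^(-1) = (7.675)^(-1) = 0.130 mol/dm³.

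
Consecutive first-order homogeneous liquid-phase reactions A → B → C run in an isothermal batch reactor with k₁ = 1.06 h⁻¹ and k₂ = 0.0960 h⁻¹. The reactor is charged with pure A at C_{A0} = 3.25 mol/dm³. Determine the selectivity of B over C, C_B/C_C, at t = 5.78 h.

1.70

The intermediate concentration in a first-order A→B→C sequence is C_B = k₁C_{A0}(e^(−k₁t) − e^(−k₂t))/(k₂−k₁).
e^(−k₁t) = e^(−1.06×5.78) = e^(−6.127) = 0.002184; e^(−k₂t) = e^(−0.5549) = 0.5741.
C_B = 1.06×3.25/(0.0960−1.06) × (0.002184−0.5741) = (-3.574)×(-0.5720) = 2.044 mol/dm³.
C_A = C_{A0}e^(−k₁t) = 0.007097 mol/dm³, so C_C = C_{A0}−C_A−C_B = 1.199 mol/dm³; C_B/C_C = 1.70.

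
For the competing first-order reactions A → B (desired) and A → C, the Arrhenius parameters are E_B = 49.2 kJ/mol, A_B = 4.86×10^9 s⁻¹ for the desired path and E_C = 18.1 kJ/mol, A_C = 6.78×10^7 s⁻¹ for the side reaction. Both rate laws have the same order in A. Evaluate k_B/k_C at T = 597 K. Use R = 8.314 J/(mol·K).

0.136

With equal orders, S_{B/C} = k_B/k_C = (A_B/A_C)·exp[(E_C−E_B)/(RT)].
(E_C−E_B)/(RT) = (18.1−49.2)×10³/(8.314×597) = -31100/4963 = -6.266.
k_B/k_C = (4.86×10^9/6.78×10^7)·exp(-6.266) = 71.68 × 0.001900 = 0.136.
Since E_B > E_C, raising the temperature improves selectivity toward B.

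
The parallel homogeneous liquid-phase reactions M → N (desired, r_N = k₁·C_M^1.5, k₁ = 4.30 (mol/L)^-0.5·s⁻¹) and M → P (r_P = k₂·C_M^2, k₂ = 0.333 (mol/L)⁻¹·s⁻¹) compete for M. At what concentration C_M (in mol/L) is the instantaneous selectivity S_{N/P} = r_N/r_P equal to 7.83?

S_{N/P} = (k₁/k₂)·C_M^-0.5 ⇒ C_M = (S·k₂/k₁)^(-2).
= (7.83×0.333/4.30)^(-2) = (0.6064)^(-2) = 2.72 mol/L.

2.72 mol/L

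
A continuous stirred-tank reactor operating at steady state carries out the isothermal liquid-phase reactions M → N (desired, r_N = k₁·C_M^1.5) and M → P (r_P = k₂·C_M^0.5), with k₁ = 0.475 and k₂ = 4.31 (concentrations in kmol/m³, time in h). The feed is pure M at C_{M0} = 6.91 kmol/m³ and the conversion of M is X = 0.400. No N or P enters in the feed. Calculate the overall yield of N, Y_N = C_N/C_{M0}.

0.125

Exit C_M = C_{M0}(1−X) = 6.91×0.600 = 4.146 kmol/m³.
Rates in a CSTR are evaluated at the outlet concentration: r_N = 0.475×4.146^1.5 = 4.010, r_P = 4.31×4.146^0.5 = 8.776.
Fraction of consumed M going to N: r_N/(r_N+r_P) = 0.3136.
C_N = 0.3136·C_{M0}·X = 0.3136×6.91×0.400 = 0.867 kmol/m³; Y_N = C_N/C_{M0} = 0.125.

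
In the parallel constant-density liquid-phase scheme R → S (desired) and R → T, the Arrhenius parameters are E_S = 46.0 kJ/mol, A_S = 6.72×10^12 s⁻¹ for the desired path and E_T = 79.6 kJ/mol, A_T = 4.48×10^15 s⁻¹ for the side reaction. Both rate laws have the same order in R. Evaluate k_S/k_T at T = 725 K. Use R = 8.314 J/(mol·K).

0.395

With equal orders, S_{S/T} = k_S/k_T = (A_S/A_T)·exp[(E_T−E_S)/(RT)].
(E_T−E_S)/(RT) = (79.6−46.0)×10³/(8.314×725) = 33600/6028 = 5.574.
k_S/k_T = (6.72×10^12/4.48×10^15)·exp(5.574) = 0.001500 × 263.6 = 0.395.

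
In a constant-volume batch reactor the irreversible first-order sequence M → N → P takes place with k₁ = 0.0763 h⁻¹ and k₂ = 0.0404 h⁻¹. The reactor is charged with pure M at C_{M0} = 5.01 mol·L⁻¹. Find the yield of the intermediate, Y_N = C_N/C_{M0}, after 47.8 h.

0.253

For first-order series with pure M initially, C_N(t) = k₁C_{M0}/(k₂−k₁)·(e^(−k₁t) − e^(−k₂t)).
e^(−k₁t) = e^(−0.0763×47.8) = e^(−3.647) = 0.02607; e^(−k₂t) = e^(−1.931) = 0.1450.
C_N = 0.0763×5.01/(0.0404−0.0763) × (0.02607−0.1450) = (-10.65)×(-0.1189) = 1.266 mol·L⁻¹.
Y_N = C_N/C_{M0} = 1.266/5.01 = 0.253.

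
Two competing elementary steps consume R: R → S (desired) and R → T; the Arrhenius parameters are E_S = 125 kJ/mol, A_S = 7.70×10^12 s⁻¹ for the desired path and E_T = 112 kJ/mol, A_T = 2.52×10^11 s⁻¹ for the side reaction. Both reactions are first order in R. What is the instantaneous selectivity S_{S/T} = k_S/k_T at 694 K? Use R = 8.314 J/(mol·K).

k_S/k_T = (A_S/A_T)·exp[−(E_S−E_T)/(RT)] = (A_S/A_T)·exp[(E_T−E_S)/(RT)].
(E_T−E_S)/(RT) = (112−125)×10³/(8.314×694) = -13000/5770 = -2.253.
k_S/k_T = (7.70×10^12/2.52×10^11)·exp(-2.253) = 30.56 × 0.1051 = 3.21.
Since E_S > E_T, raising the temperature improves selectivity toward S.

3.21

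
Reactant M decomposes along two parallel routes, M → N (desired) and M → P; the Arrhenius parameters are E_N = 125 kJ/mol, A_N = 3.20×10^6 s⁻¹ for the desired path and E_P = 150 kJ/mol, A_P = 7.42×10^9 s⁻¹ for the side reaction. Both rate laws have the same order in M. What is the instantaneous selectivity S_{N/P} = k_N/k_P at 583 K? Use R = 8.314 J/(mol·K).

With equal orders, S_{N/P} = k_N/k_P = (A_N/A_P)·exp[(E_P−E_N)/(RT)].
(E_P−E_N)/(RT) = (150−125)×10³/(8.314×583) = 25000/4847 = 5.158.
k_N/k_P = (3.20×10^6/7.42×10^9)·exp(5.158) = 4.313×10^-4 × 173.8 = 0.0749.
Since E_N < E_P, lowering the temperature improves selectivity toward N.

0.0749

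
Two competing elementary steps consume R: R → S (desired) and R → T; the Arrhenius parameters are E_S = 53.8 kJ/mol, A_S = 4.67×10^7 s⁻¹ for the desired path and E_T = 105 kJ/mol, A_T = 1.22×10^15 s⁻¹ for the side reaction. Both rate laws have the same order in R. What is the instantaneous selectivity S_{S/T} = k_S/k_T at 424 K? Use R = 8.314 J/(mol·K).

0.0778

With equal orders, S_{S/T} = k_S/k_T = (A_S/A_T)·exp[(E_T−E_S)/(RT)].
(E_T−E_S)/(RT) = (105−53.8)×10³/(8.314×424) = 51200/3525 = 14.52.
k_S/k_T = (4.67×10^7/1.22×10^15)·exp(14.52) = 3.828×10^-8 × 2.031×10^6 = 0.0778.
Since E_S < E_T, lowering the temperature improves selectivity toward S.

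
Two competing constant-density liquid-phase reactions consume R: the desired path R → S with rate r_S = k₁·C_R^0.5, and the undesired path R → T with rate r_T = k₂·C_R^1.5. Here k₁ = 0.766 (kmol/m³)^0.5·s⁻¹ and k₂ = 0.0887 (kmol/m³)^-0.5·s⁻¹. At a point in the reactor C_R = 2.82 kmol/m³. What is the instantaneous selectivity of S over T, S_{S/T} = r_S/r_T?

3.06

S_{S/T} = r_S/r_T = (k₁·C_R^0.5)/(k₂·C_R^1.5) = (k₁/k₂)·C_R⁻¹.
= (0.766×2.820^0.5) / (0.0887×2.820^1.5) = 1.286/0.4200 = 3.06.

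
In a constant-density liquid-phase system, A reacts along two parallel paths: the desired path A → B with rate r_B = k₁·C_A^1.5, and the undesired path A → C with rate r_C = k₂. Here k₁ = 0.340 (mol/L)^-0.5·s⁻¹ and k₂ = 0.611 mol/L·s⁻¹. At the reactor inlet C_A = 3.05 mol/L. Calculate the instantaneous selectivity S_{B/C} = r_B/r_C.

2.96

S_{B/C} = r_B/r_C = (k₁·C_A^1.5)/(k₂) = (k₁/k₂)·C_A^1.5.
= (0.340×3.050^1.5) / (0.611) = 1.811/0.6110 = 2.96.
Since the desired path is higher order in A, keeping C_A high (PFR or concentrated feed) favours B.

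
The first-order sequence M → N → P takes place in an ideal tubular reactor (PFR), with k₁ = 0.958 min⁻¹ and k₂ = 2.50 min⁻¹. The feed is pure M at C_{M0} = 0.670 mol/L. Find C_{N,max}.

0.141 mol/L

For a first-order series the maximum intermediate yield is C_{N,max}/C_{M0} = (k₁/k₂)^[k₂/(k₂−k₁)].
= (0.958/2.50)^(2.50/(2.50−0.958)) = (0.3832)^(1.621) = 0.2112.
C_{N,max} = 0.2112×0.670 = 0.141 mol/L.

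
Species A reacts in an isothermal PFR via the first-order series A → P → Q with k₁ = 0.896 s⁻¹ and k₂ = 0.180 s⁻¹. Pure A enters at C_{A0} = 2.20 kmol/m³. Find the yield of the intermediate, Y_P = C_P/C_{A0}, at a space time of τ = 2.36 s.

0.667

Solving the coupled first-order balances gives C_P(τ) = [k₁/(k₂−k₁)]·C_{A0}·(e^(−k₁τ) − e^(−k₂τ)).
e^(−k₁τ) = e^(−0.896×2.36) = e^(−2.115) = 0.1207; e^(−k₂τ) = e^(−0.4248) = 0.6539.
C_P = 0.896×2.20/(0.180−0.896) × (0.1207−0.6539) = (-2.753)×(-0.5332) = 1.468 kmol/m³.
Y_P = C_P/C_{A0} = 1.468/2.20 = 0.667.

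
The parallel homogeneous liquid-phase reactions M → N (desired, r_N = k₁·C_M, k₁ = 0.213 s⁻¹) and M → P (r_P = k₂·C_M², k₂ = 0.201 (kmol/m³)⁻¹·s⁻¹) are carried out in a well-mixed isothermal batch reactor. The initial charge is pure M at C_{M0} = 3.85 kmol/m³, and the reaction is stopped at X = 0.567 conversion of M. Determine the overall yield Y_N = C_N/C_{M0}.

C_M = C_{M0}(1−X) = 1.667 kmol/m³.
Along a PFR/batch, dC_N/dC_M = −r_N/(r_N+r_P) = −k₁/(k₁+k₂·C_M).
Integrating from C_{M0} to C_M: C_N = (0.213/0.201)·ln[(0.213+0.201·3.85)/(0.213+0.201·1.67)] = 1.060·ln(0.9869/0.5481) = 0.6232 kmol/m³.
Y_N = C_N/C_{M0} = 0.6232/3.85 = 0.162.

0.162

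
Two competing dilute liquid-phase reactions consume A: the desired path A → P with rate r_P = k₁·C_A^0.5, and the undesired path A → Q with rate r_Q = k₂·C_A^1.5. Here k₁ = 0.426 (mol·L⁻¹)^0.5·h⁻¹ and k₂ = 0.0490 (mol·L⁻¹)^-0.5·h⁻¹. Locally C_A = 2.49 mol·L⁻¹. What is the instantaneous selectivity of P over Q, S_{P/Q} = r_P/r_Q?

S_{P/Q} = r_P/r_Q = (k₁·C_A^0.5)/(k₂·C_A^1.5) = (k₁/k₂)·C_A⁻¹.
= (0.426×2.490^0.5) / (0.0490×2.490^1.5) = 0.6722/0.1925 = 3.49.

3.49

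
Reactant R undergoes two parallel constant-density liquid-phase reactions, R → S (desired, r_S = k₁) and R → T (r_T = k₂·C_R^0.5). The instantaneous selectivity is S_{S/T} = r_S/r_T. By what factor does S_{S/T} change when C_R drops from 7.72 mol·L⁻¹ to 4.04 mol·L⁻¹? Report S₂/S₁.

S_{S/T} = (k₁/k₂)·C_R^-0.5, so S₂/S₁ = (C_{R,2}/C_{R,1})^-0.5.
= (4.04/7.72)^(-0.5) = (0.5233)^(-0.5) = 1.38.
Selectivity toward S rises as C_R falls — low-concentration operation is favoured.

1.38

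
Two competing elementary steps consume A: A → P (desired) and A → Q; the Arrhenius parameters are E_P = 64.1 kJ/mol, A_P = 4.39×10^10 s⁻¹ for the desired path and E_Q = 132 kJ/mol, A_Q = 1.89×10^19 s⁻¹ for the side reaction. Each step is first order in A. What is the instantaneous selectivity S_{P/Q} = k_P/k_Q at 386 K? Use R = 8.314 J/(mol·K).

k_P/k_Q = (A_P/A_Q)·exp[−(E_P−E_Q)/(RT)] = (A_P/A_Q)·exp[(E_Q−E_P)/(RT)].
(E_Q−E_P)/(RT) = (132−64.1)×10³/(8.314×386) = 67900/3209 = 21.16.
k_P/k_Q = (4.39×10^10/1.89×10^19)·exp(21.16) = 2.323×10^-9 × 1.544×10^9 = 3.59.

3.59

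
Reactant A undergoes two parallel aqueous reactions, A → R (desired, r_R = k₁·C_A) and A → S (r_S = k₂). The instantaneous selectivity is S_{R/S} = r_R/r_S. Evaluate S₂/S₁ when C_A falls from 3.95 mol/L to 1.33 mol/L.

0.337

S_{R/S} = (k₁/k₂)·C_A, so S₂/S₁ = (C_{A,2}/C_{A,1}).
= 1.33/3.95 = 0.337.
Selectivity toward R falls as C_A falls — high-concentration operation is favoured.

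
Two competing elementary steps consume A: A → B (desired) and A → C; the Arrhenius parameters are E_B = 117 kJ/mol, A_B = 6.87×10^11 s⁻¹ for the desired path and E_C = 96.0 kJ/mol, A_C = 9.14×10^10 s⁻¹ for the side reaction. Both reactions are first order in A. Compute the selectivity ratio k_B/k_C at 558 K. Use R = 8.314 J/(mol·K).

0.0813

Since both paths have the same order in A, the concentration cancels and S_{B/C} = k_B/k_C = (A_B/A_C)·exp[(E_C−E_B)/(RT)].
(E_C−E_B)/(RT) = (96.0−117)×10³/(8.314×558) = -21000/4639 = -4.527.
k_B/k_C = (6.87×10^11/9.14×10^10)·exp(-4.527) = 7.516 × 0.01082 = 0.0813.
Since E_B > E_C, raising the temperature improves selectivity toward B.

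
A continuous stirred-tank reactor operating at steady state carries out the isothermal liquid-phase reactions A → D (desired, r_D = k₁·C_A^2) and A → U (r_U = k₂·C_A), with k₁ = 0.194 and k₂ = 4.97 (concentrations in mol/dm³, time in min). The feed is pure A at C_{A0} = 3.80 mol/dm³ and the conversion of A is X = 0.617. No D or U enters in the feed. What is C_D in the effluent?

Exit C_A = C_{A0}(1−X) = 3.80×0.383 = 1.455 mol/dm³.
Rates in a CSTR are evaluated at the outlet concentration: r_D = 0.194×1.455^2 = 0.4109, r_U = 4.97×1.455 = 7.233.
Fraction of consumed A going to D: r_D/(r_D+r_U) = 0.05376.
C_D = 0.05376·C_{A0}·X = 0.05376×3.80×0.617 = 0.126 mol/dm³.

0.126 mol/dm³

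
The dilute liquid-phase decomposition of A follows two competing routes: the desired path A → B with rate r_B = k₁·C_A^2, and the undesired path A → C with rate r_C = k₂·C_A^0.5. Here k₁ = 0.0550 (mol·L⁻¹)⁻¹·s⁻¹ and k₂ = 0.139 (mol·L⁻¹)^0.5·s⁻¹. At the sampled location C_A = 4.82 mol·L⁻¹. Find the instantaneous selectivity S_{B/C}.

S_{B/C} = r_B/r_C = (k₁·C_A^2)/(k₂·C_A^0.5) = (k₁/k₂)·C_A^1.5.
= (0.0550×4.820^2) / (0.139×4.820^0.5) = 1.278/0.3052 = 4.19.

4.19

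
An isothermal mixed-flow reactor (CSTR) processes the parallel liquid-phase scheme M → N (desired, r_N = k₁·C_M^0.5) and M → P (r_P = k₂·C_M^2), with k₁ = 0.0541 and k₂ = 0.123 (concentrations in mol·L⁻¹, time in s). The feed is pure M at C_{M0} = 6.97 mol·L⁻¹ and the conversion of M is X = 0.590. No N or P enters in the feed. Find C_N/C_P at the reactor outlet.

0.0910

Exit C_M = C_{M0}(1−X) = 6.97×0.410 = 2.858 mol·L⁻¹.
In a CSTR the entire volume is at exit conditions, so r_N = 0.0541×2.858^0.5 = 0.09145 and r_P = 0.123×2.858^2 = 1.004.
Overall selectivity = C_N/C_P = r_Nτ/(r_Pτ) = r_N/r_P = 0.0910.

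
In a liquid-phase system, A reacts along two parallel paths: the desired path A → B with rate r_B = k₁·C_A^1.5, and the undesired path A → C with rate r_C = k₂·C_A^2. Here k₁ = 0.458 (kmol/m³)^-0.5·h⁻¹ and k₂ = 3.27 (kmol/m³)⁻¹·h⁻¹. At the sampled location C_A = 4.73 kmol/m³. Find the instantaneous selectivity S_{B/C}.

0.0644

S_{B/C} = r_B/r_C = (k₁·C_A^1.5)/(k₂·C_A^2) = (k₁/k₂)·C_A^-0.5.
= (0.458×4.730^1.5) / (3.27×4.730^2) = 4.711/73.16 = 0.0644.
The undesired path is higher order in A, so low C_A (CSTR or dilute feed) favours B.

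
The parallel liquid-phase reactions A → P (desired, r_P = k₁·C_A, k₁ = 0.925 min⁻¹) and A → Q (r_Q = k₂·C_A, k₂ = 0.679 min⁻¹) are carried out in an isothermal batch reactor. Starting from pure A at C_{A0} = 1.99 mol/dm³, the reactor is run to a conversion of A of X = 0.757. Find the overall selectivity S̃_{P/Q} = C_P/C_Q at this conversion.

C_A = C_{A0}(1−X) = 0.4836 mol/dm³.
Both paths are first order in A, so the instantaneous fraction to P is constant: dC_P/d(−C_A) = k₁/(k₁+k₂) = 0.5767.
C_P = 0.5767·(C_{A0}−C_A) = 0.5767×1.506 = 0.869 mol/dm³.
C_Q = (C_{A0}−C_A)−C_P = 0.6377 mol/dm³; S̃_{P/Q} = 0.8687/0.6377 = 1.36.

1.36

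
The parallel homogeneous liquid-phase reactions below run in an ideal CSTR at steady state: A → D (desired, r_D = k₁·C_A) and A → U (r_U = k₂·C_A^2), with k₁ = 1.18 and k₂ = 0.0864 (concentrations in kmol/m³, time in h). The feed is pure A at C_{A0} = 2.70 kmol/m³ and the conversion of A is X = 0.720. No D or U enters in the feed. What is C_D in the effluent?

1.84 kmol/m³

Exit C_A = C_{A0}(1−X) = 2.70×0.280 = 0.7560 kmol/m³.
In a CSTR the entire volume is at exit conditions, so r_D = 1.18×0.7560 = 0.8921 and r_U = 0.0864×0.7560^2 = 0.04938.
Fraction of consumed A going to D: r_D/(r_D+r_U) = 0.9475.
C_D = 0.9475·C_{A0}·X = 0.9475×2.70×0.720 = 1.84 kmol/m³.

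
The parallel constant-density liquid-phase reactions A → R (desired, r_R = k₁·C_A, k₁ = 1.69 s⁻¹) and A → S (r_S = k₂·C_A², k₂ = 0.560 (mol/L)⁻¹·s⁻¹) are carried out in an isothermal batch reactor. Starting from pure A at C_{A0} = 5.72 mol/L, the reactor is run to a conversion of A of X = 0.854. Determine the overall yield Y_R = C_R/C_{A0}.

0.432

C_A = C_{A0}(1−X) = 0.8351 mol/L.
Along a PFR/batch, dC_R/dC_A = −r_R/(r_R+r_S) = −k₁/(k₁+k₂·C_A).
Integrating from C_{A0} to C_A: C_R = (1.69/0.560)·ln[(1.69+0.560·5.72)/(1.69+0.560·0.835)] = 3.018·ln(4.893/2.158) = 2.471 mol/L.
Y_R = C_R/C_{A0} = 2.471/5.72 = 0.432.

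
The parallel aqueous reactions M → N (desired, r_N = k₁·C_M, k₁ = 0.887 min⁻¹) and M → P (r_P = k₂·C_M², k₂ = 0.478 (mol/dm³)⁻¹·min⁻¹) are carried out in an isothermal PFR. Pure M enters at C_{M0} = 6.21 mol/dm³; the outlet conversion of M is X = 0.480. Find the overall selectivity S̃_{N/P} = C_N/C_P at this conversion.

C_M = C_{M0}(1−X) = 3.229 mol/dm³.
Along a PFR/batch, dC_N/dC_M = −r_N/(r_N+r_P) = −k₁/(k₁+k₂·C_M).
Integrating from C_{M0} to C_M: C_N = (0.887/0.478)·ln[(0.887+0.478·6.21)/(0.887+0.478·3.23)] = 1.856·ln(3.855/2.431) = 0.8561 mol/dm³.
C_P = (C_{M0}−C_M)−C_N = 2.125 mol/dm³; S̃_{N/P} = 0.8561/2.125 = 0.403.

0.403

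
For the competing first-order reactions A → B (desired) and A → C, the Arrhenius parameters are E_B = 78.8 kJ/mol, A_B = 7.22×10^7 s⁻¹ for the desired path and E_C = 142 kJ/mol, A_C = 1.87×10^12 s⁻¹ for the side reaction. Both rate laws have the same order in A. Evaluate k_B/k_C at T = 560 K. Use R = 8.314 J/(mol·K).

30.3

k_B/k_C = (A_B/A_C)·exp[−(E_B−E_C)/(RT)] = (A_B/A_C)·exp[(E_C−E_B)/(RT)].
(E_C−E_B)/(RT) = (142−78.8)×10³/(8.314×560) = 63200/4656 = 13.57.
k_B/k_C = (7.22×10^7/1.87×10^12)·exp(13.57) = 3.861×10^-5 × 7.857×10^5 = 30.3.
Since E_B < E_C, lowering the temperature improves selectivity toward B.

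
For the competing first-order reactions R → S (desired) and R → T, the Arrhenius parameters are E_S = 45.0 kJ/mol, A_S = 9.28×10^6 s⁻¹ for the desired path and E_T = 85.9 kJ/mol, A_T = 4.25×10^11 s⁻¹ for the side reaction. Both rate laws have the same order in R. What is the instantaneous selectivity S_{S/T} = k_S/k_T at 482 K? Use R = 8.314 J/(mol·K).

0.591

Since both paths have the same order in R, the concentration cancels and S_{S/T} = k_S/k_T = (A_S/A_T)·exp[(E_T−E_S)/(RT)].
(E_T−E_S)/(RT) = (85.9−45.0)×10³/(8.314×482) = 40900/4007 = 10.21.
k_S/k_T = (9.28×10^6/4.25×10^11)·exp(10.21) = 2.184×10^-5 × 27072 = 0.591.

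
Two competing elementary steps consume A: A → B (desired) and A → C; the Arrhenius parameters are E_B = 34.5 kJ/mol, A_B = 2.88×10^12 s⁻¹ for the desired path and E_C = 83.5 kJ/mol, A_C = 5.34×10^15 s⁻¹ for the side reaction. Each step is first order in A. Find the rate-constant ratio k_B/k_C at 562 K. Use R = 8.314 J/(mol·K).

Since both paths have the same order in A, the concentration cancels and S_{B/C} = k_B/k_C = (A_B/A_C)·exp[(E_C−E_B)/(RT)].
(E_C−E_B)/(RT) = (83.5−34.5)×10³/(8.314×562) = 49000/4672 = 10.49.
k_B/k_C = (2.88×10^12/5.34×10^15)·exp(10.49) = 5.393×10^-4 × 35845 = 19.3.

19.3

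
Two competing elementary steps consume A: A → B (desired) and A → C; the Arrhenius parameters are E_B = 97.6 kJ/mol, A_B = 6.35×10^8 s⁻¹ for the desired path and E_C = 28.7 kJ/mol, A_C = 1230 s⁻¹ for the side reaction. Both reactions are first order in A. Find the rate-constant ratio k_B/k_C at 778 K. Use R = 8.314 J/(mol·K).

12.2

k_B/k_C = (A_B/A_C)·exp[−(E_B−E_C)/(RT)] = (A_B/A_C)·exp[(E_C−E_B)/(RT)].
(E_C−E_B)/(RT) = (28.7−97.6)×10³/(8.314×778) = -68900/6468 = -10.65.
k_B/k_C = (6.35×10^8/1230)·exp(-10.65) = 5.163×10^5 × 2.365×10^-5 = 12.2.
Since E_B > E_C, raising the temperature improves selectivity toward B.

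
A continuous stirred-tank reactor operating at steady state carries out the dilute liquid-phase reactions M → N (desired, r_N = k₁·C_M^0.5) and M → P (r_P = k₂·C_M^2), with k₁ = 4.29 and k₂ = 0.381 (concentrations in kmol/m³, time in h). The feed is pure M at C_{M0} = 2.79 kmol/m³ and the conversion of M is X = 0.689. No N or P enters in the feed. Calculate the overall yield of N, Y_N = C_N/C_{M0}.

Exit C_M = C_{M0}(1−X) = 2.79×0.311 = 0.8677 kmol/m³.
Rates in a CSTR are evaluated at the outlet concentration: r_N = 4.29×0.8677^0.5 = 3.996, r_P = 0.381×0.8677^2 = 0.2868.
Fraction of consumed M going to N: r_N/(r_N+r_P) = 0.9330.
C_N = 0.9330·C_{M0}·X = 0.9330×2.79×0.689 = 1.79 kmol/m³; Y_N = C_N/C_{M0} = 0.643.

0.643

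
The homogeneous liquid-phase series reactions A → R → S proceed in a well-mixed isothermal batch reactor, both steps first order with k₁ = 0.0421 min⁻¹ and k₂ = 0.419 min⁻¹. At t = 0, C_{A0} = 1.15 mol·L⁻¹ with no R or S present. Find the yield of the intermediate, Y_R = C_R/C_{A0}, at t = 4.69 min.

For first-order series with pure A initially, C_R(t) = k₁C_{A0}/(k₂−k₁)·(e^(−k₁t) − e^(−k₂t)).
e^(−k₁t) = e^(−0.0421×4.69) = e^(−0.1974) = 0.8208; e^(−k₂t) = e^(−1.965) = 0.1401.
C_R = 0.0421×1.15/(0.419−0.0421) × (0.8208−0.1401) = 0.1285×0.6807 = 0.08744 mol·L⁻¹.
Y_R = C_R/C_{A0} = 0.08744/1.15 = 0.0760.

0.0760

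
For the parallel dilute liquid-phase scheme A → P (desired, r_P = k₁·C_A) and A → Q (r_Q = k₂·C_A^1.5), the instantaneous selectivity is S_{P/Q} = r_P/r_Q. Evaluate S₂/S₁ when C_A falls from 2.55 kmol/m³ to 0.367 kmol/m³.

2.64

S_{P/Q} = (k₁/k₂)·C_A^-0.5, so S₂/S₁ = (C_{A,2}/C_{A,1})^-0.5.
= (0.367/2.55)^(-0.5) = (0.1439)^(-0.5) = 2.64.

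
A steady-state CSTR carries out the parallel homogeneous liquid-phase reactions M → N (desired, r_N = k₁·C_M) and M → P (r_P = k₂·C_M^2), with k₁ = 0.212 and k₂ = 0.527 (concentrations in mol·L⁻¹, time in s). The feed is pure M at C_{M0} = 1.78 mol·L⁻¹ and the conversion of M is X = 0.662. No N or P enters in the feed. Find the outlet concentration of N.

0.472 mol·L⁻¹

Exit C_M = C_{M0}(1−X) = 1.78×0.338 = 0.6016 mol·L⁻¹.
In a CSTR the entire volume is at exit conditions, so r_N = 0.212×0.6016 = 0.1275 and r_P = 0.527×0.6016^2 = 0.1908.
Fraction of consumed M going to N: r_N/(r_N+r_P) = 0.4007.
C_N = 0.4007·C_{M0}·X = 0.4007×1.78×0.662 = 0.472 mol·L⁻¹.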